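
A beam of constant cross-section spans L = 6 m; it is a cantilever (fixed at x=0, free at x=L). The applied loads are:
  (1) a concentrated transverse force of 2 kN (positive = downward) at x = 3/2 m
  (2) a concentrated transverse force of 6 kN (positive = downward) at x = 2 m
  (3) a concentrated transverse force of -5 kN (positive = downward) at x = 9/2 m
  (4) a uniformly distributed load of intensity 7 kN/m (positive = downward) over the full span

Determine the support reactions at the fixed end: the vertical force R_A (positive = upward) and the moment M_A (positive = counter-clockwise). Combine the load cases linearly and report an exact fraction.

R_A = 45 kN, M_A = 237/2 kN·m

Load 1 — point force P=2 kN at a=3/2 m (b=L-a=9/2):
  R_A = P = 2 kN
  M_A = Pa = 2·(3/2) = 3 kN·m
Load 2 — point force P=6 kN at a=2 m (b=L-a=4):
  R_A = P = 6 kN
  M_A = Pa = 6·2 = 12 kN·m
Load 3 — point force P=-5 kN at a=9/2 m (b=L-a=3/2):
  R_A = P = (-5) = -5 kN
  M_A = Pa = (-5)·(9/2) = -45/2 kN·m
Load 4 — uniform load w=7 kN/m over full span:
  R_A = wL = 7·6 = 42 kN
  M_A = wL²/2 = 7·6²/2 = 126 kN·m
Superposition: R_A = 45 kN, M_A = 237/2 kN·m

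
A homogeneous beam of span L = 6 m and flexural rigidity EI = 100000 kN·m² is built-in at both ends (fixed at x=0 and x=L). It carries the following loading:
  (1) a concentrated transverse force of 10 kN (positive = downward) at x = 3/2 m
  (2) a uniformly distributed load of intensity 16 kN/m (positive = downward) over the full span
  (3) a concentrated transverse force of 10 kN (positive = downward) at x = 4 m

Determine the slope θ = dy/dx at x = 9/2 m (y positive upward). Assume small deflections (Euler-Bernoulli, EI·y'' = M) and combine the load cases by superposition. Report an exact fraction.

Load 1 — point force P=10 kN at a=3/2 m (b=L-a=9/2):
  θ_1 = Pa²(L-x)(2bL-(3b+a)(L-x))/(2L³EI)  [x>a] = 10·(3/2)²·(6-(9/2))·(2·(9/2)·6-(3·(9/2)+(3/2))·(6-(9/2)))/(2·6³·100000) = 63/2560000 rad
Load 2 — uniform load w=16 kN/m over full span:
  θ_2 = -wx(L-x)(L-2x)/(12EI) = -16·(9/2)·(6-(9/2))·(6-2·(9/2))/(12·100000) = 27/100000 rad
Load 3 — point force P=10 kN at a=4 m (b=L-a=2):
  θ_3 = Pa²(L-x)(2bL-(3b+a)(L-x))/(2L³EI)  [x>a] = 10·4²·(6-(9/2))·(2·2·6-(3·2+4)·(6-(9/2)))/(2·6³·100000) = 1/20000 rad
Superposition: θ = Σ θ_i = 4411/12800000 rad ≈ 0.000345 rad

θ(9/2) = 4411/12800000 rad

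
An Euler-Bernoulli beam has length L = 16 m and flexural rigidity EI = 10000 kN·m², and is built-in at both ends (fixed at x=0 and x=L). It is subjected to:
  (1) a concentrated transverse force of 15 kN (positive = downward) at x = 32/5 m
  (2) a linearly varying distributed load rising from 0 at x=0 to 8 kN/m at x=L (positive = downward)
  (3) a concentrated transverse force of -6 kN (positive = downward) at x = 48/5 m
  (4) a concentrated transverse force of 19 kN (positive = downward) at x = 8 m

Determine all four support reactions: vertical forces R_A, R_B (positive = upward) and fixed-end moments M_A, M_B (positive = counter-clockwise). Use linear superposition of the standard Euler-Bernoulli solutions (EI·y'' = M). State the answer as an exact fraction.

R_A = 9077/250 kN, M_A = 49354/375 kN·m, R_B = 13923/250 kN, M_B = -18702/125 kN·m

Load 1 — point force P=15 kN at a=32/5 m (b=L-a=48/5):
  R_A = Pb²(3a+b)/L³ = 15·(48/5)²·(3·(32/5)+(48/5))/16³ = 243/25 kN
  M_A = Pab²/L² = 15·(32/5)·(48/5)²/16² = 864/25 kN·m
  R_B = Pa²(a+3b)/L³ = 15·(32/5)²·((32/5)+3·(48/5))/16³ = 132/25 kN
  M_B = -Pa²b/L² = -15·(32/5)²·(48/5)/16² = -576/25 kN·m
Load 2 — triangular load w₀=8 kN/m (0→w₀ over full span):
  R_A = 3w₀L/20 = 3·8·16/20 = 96/5 kN
  M_A = w₀L²/30 = 8·16²/30 = 1024/15 kN·m
  R_B = 7w₀L/20 = 7·8·16/20 = 224/5 kN
  M_B = -w₀L²/20 = -8·16²/20 = -512/5 kN·m
Load 3 — point force P=-6 kN at a=48/5 m (b=L-a=32/5):
  R_A = Pb²(3a+b)/L³ = (-6)·(32/5)²·(3·(48/5)+(32/5))/16³ = -264/125 kN
  M_A = Pab²/L² = (-6)·(48/5)·(32/5)²/16² = -1152/125 kN·m
  R_B = Pa²(a+3b)/L³ = (-6)·(48/5)²·((48/5)+3·(32/5))/16³ = -486/125 kN
  M_B = -Pa²b/L² = -(-6)·(48/5)²·(32/5)/16² = 1728/125 kN·m
Load 4 — point force P=19 kN at a=8 m (b=L-a=8):
  R_A = Pb²(3a+b)/L³ = 19·8²·(3·8+8)/16³ = 19/2 kN
  M_A = Pab²/L² = 19·8·8²/16² = 38 kN·m
  R_B = Pa²(a+3b)/L³ = 19·8²·(8+3·8)/16³ = 19/2 kN
  M_B = -Pa²b/L² = -19·8²·8/16² = -38 kN·m
Superposition: R_A = 9077/250 kN, M_A = 49354/375 kN·m, R_B = 13923/250 kN, M_B = -18702/125 kN·m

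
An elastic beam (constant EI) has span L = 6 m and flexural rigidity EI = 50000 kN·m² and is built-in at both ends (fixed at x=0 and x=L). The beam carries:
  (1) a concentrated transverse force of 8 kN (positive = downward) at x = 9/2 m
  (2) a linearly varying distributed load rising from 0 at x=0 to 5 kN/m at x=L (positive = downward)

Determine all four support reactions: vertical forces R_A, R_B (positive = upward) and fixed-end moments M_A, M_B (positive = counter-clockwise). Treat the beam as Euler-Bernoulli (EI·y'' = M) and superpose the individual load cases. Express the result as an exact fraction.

R_A = 23/4 kN, M_A = 33/4 kN·m, R_B = 69/4 kN, M_B = -63/4 kN·m

Load 1 — point force P=8 kN at a=9/2 m (b=L-a=3/2):
  R_A = Pb²(3a+b)/L³ = 8·(3/2)²·(3·(9/2)+(3/2))/6³ = 5/4 kN
  M_A = Pab²/L² = 8·(9/2)·(3/2)²/6² = 9/4 kN·m
  R_B = Pa²(a+3b)/L³ = 8·(9/2)²·((9/2)+3·(3/2))/6³ = 27/4 kN
  M_B = -Pa²b/L² = -8·(9/2)²·(3/2)/6² = -27/4 kN·m
Load 2 — triangular load w₀=5 kN/m (0→w₀ over full span):
  R_A = 3w₀L/20 = 3·5·6/20 = 9/2 kN
  M_A = w₀L²/30 = 5·6²/30 = 6 kN·m
  R_B = 7w₀L/20 = 7·5·6/20 = 21/2 kN
  M_B = -w₀L²/20 = -5·6²/20 = -9 kN·m
Superposition: R_A = 23/4 kN, M_A = 33/4 kN·m, R_B = 69/4 kN, M_B = -63/4 kN·m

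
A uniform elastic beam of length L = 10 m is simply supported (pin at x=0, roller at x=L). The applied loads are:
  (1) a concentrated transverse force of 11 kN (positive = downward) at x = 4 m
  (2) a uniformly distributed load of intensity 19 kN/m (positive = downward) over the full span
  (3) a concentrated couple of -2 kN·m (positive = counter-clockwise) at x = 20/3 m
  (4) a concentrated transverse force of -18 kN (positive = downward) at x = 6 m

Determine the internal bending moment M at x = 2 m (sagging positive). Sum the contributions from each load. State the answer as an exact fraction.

Load 1 — point force P=11 kN at a=4 m (b=L-a=6):
  M_1 = Pbx/L  [x≤a] = 11·6·2/10 = 66/5 kN·m
Load 2 — uniform load w=19 kN/m over full span:
  M_2 = wx(L-x)/2 = 19·2·(10-2)/2 = 152 kN·m
Load 3 — applied couple M₀=-2 kN·m at a=20/3 m (b=L-a=10/3):
  M_3 = M₀x/L  [x≤a] = (-2)·2/10 = -2/5 kN·m
Load 4 — point force P=-18 kN at a=6 m (b=L-a=4):
  M_4 = Pbx/L  [x≤a] = (-18)·4·2/10 = -72/5 kN·m
Superposition: M = Σ M_i = 752/5 kN·m ≈ 150.400000 kN·m

M(2) = 752/5 kN·m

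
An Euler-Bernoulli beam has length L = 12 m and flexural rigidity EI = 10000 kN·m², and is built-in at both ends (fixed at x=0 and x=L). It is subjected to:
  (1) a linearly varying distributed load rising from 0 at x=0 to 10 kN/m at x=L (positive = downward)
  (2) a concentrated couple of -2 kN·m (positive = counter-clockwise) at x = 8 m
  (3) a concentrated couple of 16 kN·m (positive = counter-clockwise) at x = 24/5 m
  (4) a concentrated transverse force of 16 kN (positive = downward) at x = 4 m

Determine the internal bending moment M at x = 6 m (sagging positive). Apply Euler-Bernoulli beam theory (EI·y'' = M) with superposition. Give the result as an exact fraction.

Load 1 — triangular load w₀=10 kN/m (0→w₀ over full span):
  M_1 = 3w₀Lx/20 - w₀L²/30 - w₀x³/(6L) = 3·10·12·6/20 - 10·12²/30 - 10·6³/(6·12) = 30 kN·m
Load 2 — applied couple M₀=-2 kN·m at a=8 m (b=L-a=4):
  M_2 = R_Ax - M_A  [x≤a] with R_A=-2/9, M_A=-2/3 = (-2/9)·6 - (-2/3) = -2/3 kN·m
Load 3 — applied couple M₀=16 kN·m at a=24/5 m (b=L-a=36/5):
  M_3 = R_Ax - M_A - M₀  [x>a] with R_A=48/25, M_A=48/25 = (48/25)·6 - (48/25) - 16 = -32/5 kN·m
Load 4 — point force P=16 kN at a=4 m (b=L-a=8):
  M_4 = Pa²(a+3b)(L-x)/L³ - Pa²b/L²  [x>a] = 16·4²·(4+3·8)·(12-6)/12³ - 16·4²·8/12² = 32/3 kN·m
Superposition: M = Σ M_i = 168/5 kN·m ≈ 33.600000 kN·m

M(6) = 168/5 kN·m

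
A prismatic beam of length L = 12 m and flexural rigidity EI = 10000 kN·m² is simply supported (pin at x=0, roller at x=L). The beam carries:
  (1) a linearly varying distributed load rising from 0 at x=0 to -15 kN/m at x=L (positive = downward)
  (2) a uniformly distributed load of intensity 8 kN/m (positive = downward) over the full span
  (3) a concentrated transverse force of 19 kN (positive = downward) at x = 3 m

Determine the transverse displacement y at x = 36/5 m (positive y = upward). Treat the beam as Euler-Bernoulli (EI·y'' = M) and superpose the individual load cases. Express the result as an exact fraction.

Load 1 — triangular load w₀=-15 kN/m (0→w₀ over full span):
  y_1 = -w₀x(7L⁴-10L²x²+3x⁴)/(360LEI) = -(-15)·(36/5)·(7·12⁴-10·12²·(36/5)²+3·(36/5)⁴)/(360·12·10000) = 383616/1953125 m
Load 2 — uniform load w=8 kN/m over full span:
  y_2 = -wx(L³-2Lx²+x³)/(24EI) = -8·(36/5)·(12³-2·12·(36/5)²+(36/5)³)/(24·10000) = -80352/390625 m
Load 3 — point force P=19 kN at a=3 m (b=L-a=9):
  y_3 = -Pa(L-x)(2Lx-a²-x²)/(6LEI)  [x>a] = -19·3·(12-(36/5))·(2·12·(36/5)-3²-(36/5)²)/(6·12·10000) = -53181/1250000 m
Superposition: y = Σ y_i = -1619829/31250000 m ≈ -0.051835 m

y(36/5) = -1619829/31250000 m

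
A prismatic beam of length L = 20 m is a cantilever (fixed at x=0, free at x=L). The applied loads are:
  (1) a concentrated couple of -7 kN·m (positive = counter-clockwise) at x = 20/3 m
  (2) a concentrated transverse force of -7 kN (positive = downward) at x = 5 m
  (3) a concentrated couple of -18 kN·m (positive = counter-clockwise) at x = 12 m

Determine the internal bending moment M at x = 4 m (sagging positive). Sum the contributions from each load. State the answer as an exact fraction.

Load 1 — applied couple M₀=-7 kN·m at a=20/3 m (b=L-a=40/3):
  M_1 = M₀  [x≤a] = (-7) = -7 kN·m
Load 2 — point force P=-7 kN at a=5 m (b=L-a=15):
  M_2 = -P(a-x)  [x≤a] = -(-7)·(5-4) = 7 kN·m
Load 3 — applied couple M₀=-18 kN·m at a=12 m (b=L-a=8):
  M_3 = M₀  [x≤a] = (-18) = -18 kN·m
Superposition: M = Σ M_i = -18 kN·m ≈ -18.000000 kN·m

M(4) = -18 kN·m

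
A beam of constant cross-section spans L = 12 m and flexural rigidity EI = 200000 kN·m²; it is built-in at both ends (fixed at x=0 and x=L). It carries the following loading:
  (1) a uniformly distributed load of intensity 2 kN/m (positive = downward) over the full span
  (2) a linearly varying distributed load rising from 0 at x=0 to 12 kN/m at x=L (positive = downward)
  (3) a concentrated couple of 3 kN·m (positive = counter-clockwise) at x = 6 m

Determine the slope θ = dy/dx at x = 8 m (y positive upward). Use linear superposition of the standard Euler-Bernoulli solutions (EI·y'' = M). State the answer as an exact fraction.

Load 1 — uniform load w=2 kN/m over full span:
  θ_1 = -wx(L-x)(L-2x)/(12EI) = -2·8·(12-8)·(12-2·8)/(12·200000) = 1/9375 rad
Load 2 — triangular load w₀=12 kN/m (0→w₀ over full span):
  θ_2 = -w₀(2x(L-x)(L-2x)(x+2L)+x²(L-x)²)/(120LEI) = -12·(2·8·(12-8)·(12-2·8)·(8+2·12)+8²·(12-8)²)/(120·12·200000) = 14/46875 rad
Load 3 — applied couple M₀=3 kN·m at a=6 m (b=L-a=6):
  θ_3 = (R_Ax²/2 - M_Ax - M₀(x-a))/EI  [x>a] with R_A=3/8, M_A=3/4 = ((3/8)·8²/2 - (3/4)·8 - 3·(8-6))/200000 = 0 rad
Superposition: θ = Σ θ_i = 19/46875 rad ≈ 0.000405 rad

θ(8) = 19/46875 rad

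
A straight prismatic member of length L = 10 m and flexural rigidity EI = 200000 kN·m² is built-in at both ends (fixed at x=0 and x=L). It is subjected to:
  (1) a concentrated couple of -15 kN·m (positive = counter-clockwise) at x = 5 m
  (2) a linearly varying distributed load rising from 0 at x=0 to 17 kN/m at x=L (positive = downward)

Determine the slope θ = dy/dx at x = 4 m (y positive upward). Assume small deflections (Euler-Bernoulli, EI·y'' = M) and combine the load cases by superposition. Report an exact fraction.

Load 1 — applied couple M₀=-15 kN·m at a=5 m (b=L-a=5):
  θ_1 = (R_Ax²/2 - M_Ax)/EI  [x≤a] with R_A=-9/4, M_A=-15/4 = ((-9/4)·4²/2 - (-15/4)·4)/200000 = -3/200000 rad
Load 2 — triangular load w₀=17 kN/m (0→w₀ over full span):
  θ_2 = -w₀(2x(L-x)(L-2x)(x+2L)+x²(L-x)²)/(120LEI) = -17·(2·4·(10-4)·(10-2·4)·(4+2·10)+4²·(10-4)²)/(120·10·200000) = -51/250000 rad
Superposition: θ = Σ θ_i = -219/1000000 rad ≈ -0.000219 rad

θ(4) = -219/1000000 rad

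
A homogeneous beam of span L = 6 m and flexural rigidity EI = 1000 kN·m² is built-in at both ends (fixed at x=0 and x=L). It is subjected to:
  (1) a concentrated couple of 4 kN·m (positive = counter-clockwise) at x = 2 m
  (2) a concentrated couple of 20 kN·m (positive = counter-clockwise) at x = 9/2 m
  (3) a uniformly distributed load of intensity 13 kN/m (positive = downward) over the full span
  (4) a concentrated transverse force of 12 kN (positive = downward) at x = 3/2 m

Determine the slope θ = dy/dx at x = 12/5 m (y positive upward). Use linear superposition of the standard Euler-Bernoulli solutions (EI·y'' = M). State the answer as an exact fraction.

θ(12/5) = -1809/125000 rad

Load 1 — applied couple M₀=4 kN·m at a=2 m (b=L-a=4):
  θ_1 = (R_Ax²/2 - M_Ax - M₀(x-a))/EI  [x>a] with R_A=8/9, M_A=0 = ((8/9)·(12/5)²/2 - 0·(12/5) - 4·((12/5)-2))/1000 = 3/3125 rad
Load 2 — applied couple M₀=20 kN·m at a=9/2 m (b=L-a=3/2):
  θ_2 = (R_Ax²/2 - M_Ax)/EI  [x≤a] with R_A=15/4, M_A=25/4 = ((15/4)·(12/5)²/2 - (25/4)·(12/5))/1000 = -21/5000 rad
Load 3 — uniform load w=13 kN/m over full span:
  θ_3 = -wx(L-x)(L-2x)/(12EI) = -13·(12/5)·(6-(12/5))·(6-2·(12/5))/(12·1000) = -351/31250 rad
Load 4 — point force P=12 kN at a=3/2 m (b=L-a=9/2):
  θ_4 = Pa²(L-x)(2bL-(3b+a)(L-x))/(2L³EI)  [x>a] = 12·(3/2)²·(6-(12/5))·(2·(9/2)·6-(3·(9/2)+(3/2))·(6-(12/5)))/(2·6³·1000) = 0 rad
Superposition: θ = Σ θ_i = -1809/125000 rad ≈ -0.014472 rad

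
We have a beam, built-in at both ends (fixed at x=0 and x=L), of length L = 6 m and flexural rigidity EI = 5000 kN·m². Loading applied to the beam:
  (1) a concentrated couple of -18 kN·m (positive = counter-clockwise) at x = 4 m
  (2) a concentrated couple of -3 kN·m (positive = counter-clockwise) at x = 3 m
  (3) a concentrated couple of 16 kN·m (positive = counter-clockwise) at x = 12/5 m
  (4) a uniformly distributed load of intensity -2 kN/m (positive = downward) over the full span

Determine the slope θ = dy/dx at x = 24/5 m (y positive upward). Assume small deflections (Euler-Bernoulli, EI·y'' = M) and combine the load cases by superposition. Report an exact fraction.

Load 1 — applied couple M₀=-18 kN·m at a=4 m (b=L-a=2):
  θ_1 = (R_Ax²/2 - M_Ax - M₀(x-a))/EI  [x>a] with R_A=-4, M_A=-6 = ((-4)·(24/5)²/2 - (-6)·(24/5) - (-18)·((24/5)-4))/5000 = -9/15625 rad
Load 2 — applied couple M₀=-3 kN·m at a=3 m (b=L-a=3):
  θ_2 = (R_Ax²/2 - M_Ax - M₀(x-a))/EI  [x>a] with R_A=-3/4, M_A=-3/4 = ((-3/4)·(24/5)²/2 - (-3/4)·(24/5) - (-3)·((24/5)-3))/5000 = 9/125000 rad
Load 3 — applied couple M₀=16 kN·m at a=12/5 m (b=L-a=18/5):
  θ_3 = (R_Ax²/2 - M_Ax - M₀(x-a))/EI  [x>a] with R_A=96/25, M_A=48/25 = ((96/25)·(24/5)²/2 - (48/25)·(24/5) - 16·((24/5)-(12/5)))/5000 = -264/390625 rad
Load 4 — uniform load w=-2 kN/m over full span:
  θ_4 = -wx(L-x)(L-2x)/(12EI) = -(-2)·(24/5)·(6-(24/5))·(6-2·(24/5))/(12·5000) = -54/78125 rad
Superposition: θ = Σ θ_i = -5847/3125000 rad ≈ -0.001871 rad

θ(24/5) = -5847/3125000 rad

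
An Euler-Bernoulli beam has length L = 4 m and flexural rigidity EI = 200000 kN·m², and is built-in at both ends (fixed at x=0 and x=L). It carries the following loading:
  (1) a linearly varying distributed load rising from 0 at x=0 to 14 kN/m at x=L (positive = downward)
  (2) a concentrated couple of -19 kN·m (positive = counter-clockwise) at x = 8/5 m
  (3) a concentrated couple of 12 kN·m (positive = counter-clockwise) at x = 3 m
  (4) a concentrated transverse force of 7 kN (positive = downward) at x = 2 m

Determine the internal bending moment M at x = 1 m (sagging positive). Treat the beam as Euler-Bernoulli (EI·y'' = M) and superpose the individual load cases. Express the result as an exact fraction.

Load 1 — triangular load w₀=14 kN/m (0→w₀ over full span):
  M_1 = 3w₀Lx/20 - w₀L²/30 - w₀x³/(6L) = 3·14·4·1/20 - 14·4²/30 - 14·1³/(6·4) = 7/20 kN·m
Load 2 — applied couple M₀=-19 kN·m at a=8/5 m (b=L-a=12/5):
  M_2 = R_Ax - M_A  [x≤a] with R_A=-171/25, M_A=-57/25 = (-171/25)·1 - (-57/25) = -114/25 kN·m
Load 3 — applied couple M₀=12 kN·m at a=3 m (b=L-a=1):
  M_3 = R_Ax - M_A  [x≤a] with R_A=27/8, M_A=15/4 = (27/8)·1 - (15/4) = -3/8 kN·m
Load 4 — point force P=7 kN at a=2 m (b=L-a=2):
  M_4 = Pb²(3a+b)x/L³ - Pab²/L²  [x≤a] = 7·2²·(3·2+2)·1/4³ - 7·2·2²/4² = 0 kN·m
Superposition: M = Σ M_i = -917/200 kN·m ≈ -4.585000 kN·m

M(1) = -917/200 kN·m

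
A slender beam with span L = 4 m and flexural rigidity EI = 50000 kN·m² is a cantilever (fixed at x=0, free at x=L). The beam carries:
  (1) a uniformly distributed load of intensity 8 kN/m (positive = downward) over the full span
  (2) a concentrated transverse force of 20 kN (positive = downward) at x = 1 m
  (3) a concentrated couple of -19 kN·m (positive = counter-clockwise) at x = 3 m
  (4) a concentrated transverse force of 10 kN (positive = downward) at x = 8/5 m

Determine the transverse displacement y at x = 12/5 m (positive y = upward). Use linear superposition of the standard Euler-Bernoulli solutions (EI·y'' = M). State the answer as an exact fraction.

y(12/5) = -69041/15625000 m

Load 1 — uniform load w=8 kN/m over full span:
  y_1 = -wx²(x²-4Lx+6L²)/(24EI) = -8·(12/5)²·((12/5)²-4·4·(12/5)+6·4²)/(24·50000) = -4752/1953125 m
Load 2 — point force P=20 kN at a=1 m (b=L-a=3):
  y_2 = -Pa²(3x-a)/(6EI)  [x>a] = -20·1²·(3·(12/5)-1)/(6·50000) = -31/75000 m
Load 3 — applied couple M₀=-19 kN·m at a=3 m (b=L-a=1):
  y_3 = M₀x²/(2EI)  [x≤a] = (-19)·(12/5)²/(2·50000) = -171/156250 m
Load 4 — point force P=10 kN at a=8/5 m (b=L-a=12/5):
  y_4 = -Pa²(3x-a)/(6EI)  [x>a] = -10·(8/5)²·(3·(12/5)-(8/5))/(6·50000) = -112/234375 m
Superposition: y = Σ y_i = -69041/15625000 m ≈ -0.004419 m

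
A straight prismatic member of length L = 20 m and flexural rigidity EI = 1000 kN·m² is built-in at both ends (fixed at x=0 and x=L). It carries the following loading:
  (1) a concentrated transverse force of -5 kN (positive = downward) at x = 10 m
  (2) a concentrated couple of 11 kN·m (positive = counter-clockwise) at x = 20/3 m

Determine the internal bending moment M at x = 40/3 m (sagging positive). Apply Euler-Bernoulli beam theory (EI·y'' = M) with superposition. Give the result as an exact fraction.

Load 1 — point force P=-5 kN at a=10 m (b=L-a=10):
  M_1 = Pa²(a+3b)(L-x)/L³ - Pa²b/L²  [x>a] = (-5)·10²·(10+3·10)·(20-(40/3))/20³ - (-5)·10²·10/20² = -25/6 kN·m
Load 2 — applied couple M₀=11 kN·m at a=20/3 m (b=L-a=40/3):
  M_2 = R_Ax - M_A - M₀  [x>a] with R_A=11/15, M_A=0 = (11/15)·(40/3) - 0 - 11 = -11/9 kN·m
Superposition: M = Σ M_i = -97/18 kN·m ≈ -5.388889 kN·m

M(40/3) = -97/18 kN·m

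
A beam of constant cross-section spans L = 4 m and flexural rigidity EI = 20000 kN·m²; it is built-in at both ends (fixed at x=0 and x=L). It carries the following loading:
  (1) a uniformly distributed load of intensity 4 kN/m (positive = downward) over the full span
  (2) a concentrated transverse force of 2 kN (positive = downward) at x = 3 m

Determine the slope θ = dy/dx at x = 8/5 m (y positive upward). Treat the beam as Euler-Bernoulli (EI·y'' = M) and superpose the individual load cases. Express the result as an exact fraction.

Load 1 — uniform load w=4 kN/m over full span:
  θ_1 = -wx(L-x)(L-2x)/(12EI) = -4·(8/5)·(4-(8/5))·(4-2·(8/5))/(12·20000) = -4/78125 rad
Load 2 — point force P=2 kN at a=3 m (b=L-a=1):
  θ_2 = -Pb²x(2aL-(3a+b)x)/(2L³EI)  [x≤a] = -2·1²·(8/5)·(2·3·4-(3·3+1)·(8/5))/(2·4³·20000) = -1/100000 rad
Superposition: θ = Σ θ_i = -153/2500000 rad ≈ -0.000061 rad

θ(8/5) = -153/2500000 rad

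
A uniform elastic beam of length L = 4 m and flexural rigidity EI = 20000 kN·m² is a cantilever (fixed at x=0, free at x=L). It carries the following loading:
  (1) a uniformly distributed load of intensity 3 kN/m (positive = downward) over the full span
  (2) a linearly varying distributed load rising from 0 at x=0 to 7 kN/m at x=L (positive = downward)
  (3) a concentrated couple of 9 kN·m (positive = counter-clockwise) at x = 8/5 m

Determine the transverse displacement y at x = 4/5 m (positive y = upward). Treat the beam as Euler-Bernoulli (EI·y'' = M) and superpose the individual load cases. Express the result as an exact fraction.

Load 1 — uniform load w=3 kN/m over full span:
  y_1 = -wx²(x²-4Lx+6L²)/(24EI) = -3·(4/5)²·((4/5)²-4·4·(4/5)+6·4²)/(24·20000) = -131/390625 m
Load 2 — triangular load w₀=7 kN/m (0→w₀ over full span):
  y_2 = (w₀Lx³/12-w₀L²x²/6-w₀x⁵/(120L))/EI = (7·4·(4/5)³/12-7·4²·(4/5)²/6-7·(4/5)⁵/(120·4))/20000 = -15757/29296875 m
Load 3 — applied couple M₀=9 kN·m at a=8/5 m (b=L-a=12/5):
  y_3 = M₀x²/(2EI)  [x≤a] = 9·(4/5)²/(2·20000) = 9/62500 m
Superposition: y = Σ y_i = -85453/117187500 m ≈ -0.000729 m

y(4/5) = -85453/117187500 m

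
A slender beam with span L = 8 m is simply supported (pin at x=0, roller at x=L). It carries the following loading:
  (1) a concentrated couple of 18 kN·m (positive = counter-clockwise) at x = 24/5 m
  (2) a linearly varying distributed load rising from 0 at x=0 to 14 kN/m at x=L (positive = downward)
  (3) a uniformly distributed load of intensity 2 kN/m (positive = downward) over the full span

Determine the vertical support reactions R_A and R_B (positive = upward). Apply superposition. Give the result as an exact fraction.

Load 1 — applied couple M₀=18 kN·m at a=24/5 m (b=L-a=16/5):
  R_A = M₀/L = 18/8 = 9/4 kN
  R_B = -M₀/L = -18/8 = -9/4 kN
Load 2 — triangular load w₀=14 kN/m (0→w₀ over full span):
  R_A = w₀L/6 = 14·8/6 = 56/3 kN
  R_B = w₀L/3 = 14·8/3 = 112/3 kN
Load 3 — uniform load w=2 kN/m over full span:
  R_A = wL/2 = 2·8/2 = 8 kN
  R_B = wL/2 = 2·8/2 = 8 kN
Superposition: R_A = 347/12 kN, R_B = 517/12 kN

R_A = 347/12 kN, R_B = 517/12 kN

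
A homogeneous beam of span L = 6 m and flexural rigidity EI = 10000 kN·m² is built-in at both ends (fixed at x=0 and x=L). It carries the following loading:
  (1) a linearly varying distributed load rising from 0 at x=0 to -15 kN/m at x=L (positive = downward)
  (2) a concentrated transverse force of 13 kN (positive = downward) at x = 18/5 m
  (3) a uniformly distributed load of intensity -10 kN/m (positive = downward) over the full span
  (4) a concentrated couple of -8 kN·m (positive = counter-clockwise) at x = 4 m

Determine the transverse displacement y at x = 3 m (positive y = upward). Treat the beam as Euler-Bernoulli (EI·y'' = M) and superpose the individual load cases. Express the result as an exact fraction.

Load 1 — triangular load w₀=-15 kN/m (0→w₀ over full span):
  y_1 = -w₀x²(L-x)²(x+2L)/(120LEI) = -(-15)·3²·(6-3)²·(3+2·6)/(120·6·10000) = 81/32000 m
Load 2 — point force P=13 kN at a=18/5 m (b=L-a=12/5):
  y_2 = -Pb²x²(3aL-(3a+b)x)/(6L³EI)  [x≤a] = -13·(12/5)²·3²·(3·(18/5)·6-(3·(18/5)+(12/5))·3)/(6·6³·10000) = -819/625000 m
Load 3 — uniform load w=-10 kN/m over full span:
  y_3 = -wx²(L-x)²/(24EI) = -(-10)·3²·(6-3)²/(24·10000) = 27/8000 m
Load 4 — applied couple M₀=-8 kN·m at a=4 m (b=L-a=2):
  y_4 = (R_Ax³/6 - M_Ax²/2)/EI  [x≤a] with R_A=-16/9, M_A=-8/3 = ((-16/9)·3³/6 - (-8/3)·3²/2)/10000 = 1/2500 m
Superposition: y = Σ y_i = 99917/20000000 m ≈ 0.004996 m

y(3) = 99917/20000000 m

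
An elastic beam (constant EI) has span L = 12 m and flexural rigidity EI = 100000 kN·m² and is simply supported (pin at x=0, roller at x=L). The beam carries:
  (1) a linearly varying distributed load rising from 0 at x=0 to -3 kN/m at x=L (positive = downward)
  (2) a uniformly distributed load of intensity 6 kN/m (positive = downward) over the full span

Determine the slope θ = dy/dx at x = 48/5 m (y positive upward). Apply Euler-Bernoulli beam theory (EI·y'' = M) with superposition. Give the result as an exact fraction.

Load 1 — triangular load w₀=-3 kN/m (0→w₀ over full span):
  θ_1 = -w₀(7L⁴-30L²x²+15x⁴)/(360LEI) = -(-3)·(7·12⁴-30·12²·(48/5)²+15·(48/5)⁴)/(360·12·100000) = -6813/7812500 rad
Load 2 — uniform load w=6 kN/m over full span:
  θ_2 = -w(L³-6Lx²+4x³)/(24EI) = -6·(12³-6·12·(48/5)²+4·(48/5)³)/(24·100000) = 2673/781250 rad
Superposition: θ = Σ θ_i = 19917/7812500 rad ≈ 0.002549 rad

θ(48/5) = 19917/7812500 rad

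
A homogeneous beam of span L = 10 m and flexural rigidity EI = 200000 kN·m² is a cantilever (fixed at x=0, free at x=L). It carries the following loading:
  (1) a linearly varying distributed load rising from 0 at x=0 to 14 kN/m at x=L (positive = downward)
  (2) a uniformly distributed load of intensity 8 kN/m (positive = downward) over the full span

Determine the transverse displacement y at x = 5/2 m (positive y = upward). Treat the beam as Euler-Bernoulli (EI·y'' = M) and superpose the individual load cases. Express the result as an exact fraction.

y(5/2) = -14327/1228800 m

Load 1 — triangular load w₀=14 kN/m (0→w₀ over full span):
  y_1 = (w₀Lx³/12-w₀L²x²/6-w₀x⁵/(120L))/EI = (14·10·(5/2)³/12-14·10²·(5/2)²/6-14·(5/2)⁵/(120·10))/200000 = -7847/1228800 m
Load 2 — uniform load w=8 kN/m over full span:
  y_2 = -wx²(x²-4Lx+6L²)/(24EI) = -8·(5/2)²·((5/2)²-4·10·(5/2)+6·10²)/(24·200000) = -27/5120 m
Superposition: y = Σ y_i = -14327/1228800 m ≈ -0.011659 m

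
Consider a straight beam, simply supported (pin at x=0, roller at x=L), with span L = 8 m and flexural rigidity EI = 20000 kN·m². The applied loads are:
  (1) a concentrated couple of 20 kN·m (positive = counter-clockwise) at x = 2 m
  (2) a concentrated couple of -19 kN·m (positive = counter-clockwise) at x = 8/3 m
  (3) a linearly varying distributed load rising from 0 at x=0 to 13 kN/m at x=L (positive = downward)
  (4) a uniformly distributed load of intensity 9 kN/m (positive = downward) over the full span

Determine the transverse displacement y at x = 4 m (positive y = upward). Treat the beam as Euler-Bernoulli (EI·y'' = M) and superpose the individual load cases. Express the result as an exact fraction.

y(4) = -91/2250 m

Load 1 — applied couple M₀=20 kN·m at a=2 m (b=L-a=6):
  y_1 = (M₀x³/(6L)-M₀(x-a)²/2+C₁x)/EI  [x>a] with C₁=M₀(3b²-L²)/(6L)=55/3 = (20·4³/(6·8)-20·(4-2)²/2+(55/3)·4)/20000 = 3/1000 m
Load 2 — applied couple M₀=-19 kN·m at a=8/3 m (b=L-a=16/3):
  y_2 = (M₀x³/(6L)-M₀(x-a)²/2+C₁x)/EI  [x>a] with C₁=M₀(3b²-L²)/(6L)=-76/9 = ((-19)·4³/(6·8)-(-19)·(4-(8/3))²/2+(-76/9)·4)/20000 = -19/9000 m
Load 3 — triangular load w₀=13 kN/m (0→w₀ over full span):
  y_3 = -w₀x(7L⁴-10L²x²+3x⁴)/(360LEI) = -13·4·(7·8⁴-10·8²·4²+3·4⁴)/(360·8·20000) = -13/750 m
Load 4 — uniform load w=9 kN/m over full span:
  y_4 = -wx(L³-2Lx²+x³)/(24EI) = -9·4·(8³-2·8·4²+4³)/(24·20000) = -3/125 m
Superposition: y = Σ y_i = -91/2250 m ≈ -0.040444 m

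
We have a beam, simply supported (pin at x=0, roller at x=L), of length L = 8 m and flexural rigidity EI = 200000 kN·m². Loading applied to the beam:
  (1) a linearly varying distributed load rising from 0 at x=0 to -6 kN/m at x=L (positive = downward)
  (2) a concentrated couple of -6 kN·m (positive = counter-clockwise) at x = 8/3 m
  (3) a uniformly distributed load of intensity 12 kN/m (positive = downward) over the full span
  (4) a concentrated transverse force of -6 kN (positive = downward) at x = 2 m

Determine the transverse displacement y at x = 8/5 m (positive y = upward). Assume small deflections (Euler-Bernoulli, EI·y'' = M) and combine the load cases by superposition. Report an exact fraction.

Load 1 — triangular load w₀=-6 kN/m (0→w₀ over full span):
  y_1 = -w₀x(7L⁴-10L²x²+3x⁴)/(360LEI) = -(-6)·(8/5)·(7·8⁴-10·8²·(8/5)²+3·(8/5)⁴)/(360·8·200000) = 22016/48828125 m
Load 2 — applied couple M₀=-6 kN·m at a=8/3 m (b=L-a=16/3):
  y_2 = (M₀x³/(6L)+C₁x)/EI  [x≤a] with C₁=M₀(3b²-L²)/(6L)=-8/3 = ((-6)·(8/5)³/(6·8)+(-8/3)·(8/5))/200000 = -28/1171875 m
Load 3 — uniform load w=12 kN/m over full span:
  y_3 = -wx(L³-2Lx²+x³)/(24EI) = -12·(8/5)·(8³-2·8·(8/5)²+(8/5)³)/(24·200000) = -3712/1953125 m
Load 4 — point force P=-6 kN at a=2 m (b=L-a=6):
  y_4 = -Pbx(L²-b²-x²)/(6LEI)  [x≤a] = -(-6)·6·(8/5)·(8²-6²-(8/5)²)/(6·8·200000) = 477/3125000 m
Superposition: y = Σ y_i = -1547941/1171875000 m ≈ -0.001321 m

y(8/5) = -1547941/1171875000 m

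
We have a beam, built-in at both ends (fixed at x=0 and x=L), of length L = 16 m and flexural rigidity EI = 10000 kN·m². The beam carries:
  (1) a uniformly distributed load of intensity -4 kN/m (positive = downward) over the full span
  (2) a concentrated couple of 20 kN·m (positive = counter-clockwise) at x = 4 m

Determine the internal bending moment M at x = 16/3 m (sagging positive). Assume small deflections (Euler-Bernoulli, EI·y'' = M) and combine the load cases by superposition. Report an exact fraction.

Load 1 — uniform load w=-4 kN/m over full span:
  M_1 = wLx/2 - wL²/12 - wx²/2 = (-4)·16·(16/3)/2 - (-4)·16²/12 - (-4)·(16/3)²/2 = -256/9 kN·m
Load 2 — applied couple M₀=20 kN·m at a=4 m (b=L-a=12):
  M_2 = R_Ax - M_A - M₀  [x>a] with R_A=45/32, M_A=-15/4 = (45/32)·(16/3) - (-15/4) - 20 = -35/4 kN·m
Superposition: M = Σ M_i = -1339/36 kN·m ≈ -37.194444 kN·m

M(16/3) = -1339/36 kN·m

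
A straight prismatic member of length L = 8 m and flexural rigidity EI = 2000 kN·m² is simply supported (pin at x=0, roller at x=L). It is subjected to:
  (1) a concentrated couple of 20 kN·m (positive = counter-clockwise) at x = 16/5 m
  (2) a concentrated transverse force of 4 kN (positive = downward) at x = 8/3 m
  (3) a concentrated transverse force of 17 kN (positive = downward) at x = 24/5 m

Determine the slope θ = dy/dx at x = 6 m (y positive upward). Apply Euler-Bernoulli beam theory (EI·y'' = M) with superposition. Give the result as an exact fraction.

θ(6) = 509699/20250000 rad

Load 1 — applied couple M₀=20 kN·m at a=16/5 m (b=L-a=24/5):
  θ_1 = (M₀x²/(2L)-M₀(x-a)+C₁)/EI  [x>a] with C₁=M₀(3b²-L²)/(6L)=32/15 = (20·6²/(2·8)-20·(6-(16/5))+(32/15))/2000 = -133/30000 rad
Load 2 — point force P=4 kN at a=8/3 m (b=L-a=16/3):
  θ_2 = -Pa(2L²-6Lx+3x²+a²)/(6LEI)  [x>a] = -4·(8/3)·(2·8²-6·8·6+3·6²+(8/3)²)/(6·8·2000) = 101/20250 rad
Load 3 — point force P=17 kN at a=24/5 m (b=L-a=16/5):
  θ_3 = -Pa(2L²-6Lx+3x²+a²)/(6LEI)  [x>a] = -17·(24/5)·(2·8²-6·8·6+3·6²+(24/5)²)/(6·8·2000) = 3077/125000 rad
Superposition: θ = Σ θ_i = 509699/20250000 rad ≈ 0.025170 rad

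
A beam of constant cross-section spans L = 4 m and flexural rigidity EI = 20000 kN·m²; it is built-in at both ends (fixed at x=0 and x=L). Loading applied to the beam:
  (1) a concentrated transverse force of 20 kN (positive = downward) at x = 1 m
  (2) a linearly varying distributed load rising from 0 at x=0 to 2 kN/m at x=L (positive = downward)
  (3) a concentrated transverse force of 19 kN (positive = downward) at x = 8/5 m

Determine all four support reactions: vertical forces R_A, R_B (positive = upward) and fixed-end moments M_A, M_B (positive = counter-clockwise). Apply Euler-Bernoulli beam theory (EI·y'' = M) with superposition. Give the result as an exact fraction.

Load 1 — point force P=20 kN at a=1 m (b=L-a=3):
  R_A = Pb²(3a+b)/L³ = 20·3²·(3·1+3)/4³ = 135/8 kN
  M_A = Pab²/L² = 20·1·3²/4² = 45/4 kN·m
  R_B = Pa²(a+3b)/L³ = 20·1²·(1+3·3)/4³ = 25/8 kN
  M_B = -Pa²b/L² = -20·1²·3/4² = -15/4 kN·m
Load 2 — triangular load w₀=2 kN/m (0→w₀ over full span):
  R_A = 3w₀L/20 = 3·2·4/20 = 6/5 kN
  M_A = w₀L²/30 = 2·4²/30 = 16/15 kN·m
  R_B = 7w₀L/20 = 7·2·4/20 = 14/5 kN
  M_B = -w₀L²/20 = -2·4²/20 = -8/5 kN·m
Load 3 — point force P=19 kN at a=8/5 m (b=L-a=12/5):
  R_A = Pb²(3a+b)/L³ = 19·(12/5)²·(3·(8/5)+(12/5))/4³ = 1539/125 kN
  M_A = Pab²/L² = 19·(8/5)·(12/5)²/4² = 1368/125 kN·m
  R_B = Pa²(a+3b)/L³ = 19·(8/5)²·((8/5)+3·(12/5))/4³ = 836/125 kN
  M_B = -Pa²b/L² = -19·(8/5)²·(12/5)/4² = -912/125 kN·m
Superposition: R_A = 30387/1000 kN, M_A = 34891/1500 kN·m, R_B = 12613/1000 kN, M_B = -6323/500 kN·m

R_A = 30387/1000 kN, M_A = 34891/1500 kN·m, R_B = 12613/1000 kN, M_B = -6323/500 kN·m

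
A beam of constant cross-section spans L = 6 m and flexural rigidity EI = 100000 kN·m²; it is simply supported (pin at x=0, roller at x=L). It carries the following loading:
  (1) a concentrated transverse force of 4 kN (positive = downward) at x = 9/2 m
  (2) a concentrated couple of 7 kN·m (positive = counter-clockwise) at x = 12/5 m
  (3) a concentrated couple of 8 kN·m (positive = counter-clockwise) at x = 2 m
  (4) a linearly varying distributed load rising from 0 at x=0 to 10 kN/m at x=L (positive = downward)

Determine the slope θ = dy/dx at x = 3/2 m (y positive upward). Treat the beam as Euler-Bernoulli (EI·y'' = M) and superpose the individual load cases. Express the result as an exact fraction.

Load 1 — point force P=4 kN at a=9/2 m (b=L-a=3/2):
  θ_1 = -Pb(L²-b²-3x²)/(6LEI)  [x≤a] = -4·(3/2)·(6²-(3/2)²-3·(3/2)²)/(6·6·100000) = -9/200000 rad
Load 2 — applied couple M₀=7 kN·m at a=12/5 m (b=L-a=18/5):
  θ_2 = (M₀x²/(2L)+C₁)/EI  [x≤a] with C₁=M₀(3b²-L²)/(6L)=14/25 = (7·(3/2)²/(2·6)+(14/25))/100000 = 749/40000000 rad
Load 3 — applied couple M₀=8 kN·m at a=2 m (b=L-a=4):
  θ_3 = (M₀x²/(2L)+C₁)/EI  [x≤a] with C₁=M₀(3b²-L²)/(6L)=8/3 = (8·(3/2)²/(2·6)+(8/3))/100000 = 1/24000 rad
Load 4 — triangular load w₀=10 kN/m (0→w₀ over full span):
  θ_4 = -w₀(7L⁴-30L²x²+15x⁴)/(360LEI) = -10·(7·6⁴-30·6²·(3/2)²+15·(3/2)⁴)/(360·6·100000) = -3981/12800000 rad
Superposition: θ = Σ θ_i = -283799/960000000 rad ≈ -0.000296 rad

θ(3/2) = -283799/960000000 rad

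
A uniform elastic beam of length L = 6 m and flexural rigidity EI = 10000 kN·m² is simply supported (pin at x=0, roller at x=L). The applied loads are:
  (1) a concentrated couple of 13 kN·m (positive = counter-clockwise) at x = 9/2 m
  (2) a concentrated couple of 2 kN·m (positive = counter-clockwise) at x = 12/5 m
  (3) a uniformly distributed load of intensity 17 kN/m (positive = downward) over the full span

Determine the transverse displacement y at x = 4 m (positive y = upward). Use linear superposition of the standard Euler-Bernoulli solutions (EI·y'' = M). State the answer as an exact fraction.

Load 1 — applied couple M₀=13 kN·m at a=9/2 m (b=L-a=3/2):
  y_1 = (M₀x³/(6L)+C₁x)/EI  [x≤a] with C₁=M₀(3b²-L²)/(6L)=-169/16 = (13·4³/(6·6)+(-169/16)·4)/10000 = -689/360000 m
Load 2 — applied couple M₀=2 kN·m at a=12/5 m (b=L-a=18/5):
  y_2 = (M₀x³/(6L)-M₀(x-a)²/2+C₁x)/EI  [x>a] with C₁=M₀(3b²-L²)/(6L)=4/25 = (2·4³/(6·6)-2·(4-(12/5))²/2+(4/25)·4)/10000 = 23/140625 m
Load 3 — uniform load w=17 kN/m over full span:
  y_3 = -wx(L³-2Lx²+x³)/(24EI) = -17·4·(6³-2·6·4²+4³)/(24·10000) = -187/7500 m
Superposition: y = Σ y_i = -80051/3000000 m ≈ -0.026684 m

y(4) = -80051/3000000 m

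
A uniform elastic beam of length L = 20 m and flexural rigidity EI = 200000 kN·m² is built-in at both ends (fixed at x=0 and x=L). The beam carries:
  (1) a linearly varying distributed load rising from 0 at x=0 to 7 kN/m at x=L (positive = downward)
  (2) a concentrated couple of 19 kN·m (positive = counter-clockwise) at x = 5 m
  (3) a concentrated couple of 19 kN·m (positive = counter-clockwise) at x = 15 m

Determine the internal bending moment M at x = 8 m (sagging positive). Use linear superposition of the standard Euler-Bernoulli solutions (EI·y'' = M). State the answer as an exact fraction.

Load 1 — triangular load w₀=7 kN/m (0→w₀ over full span):
  M_1 = 3w₀Lx/20 - w₀L²/30 - w₀x³/(6L) = 3·7·20·8/20 - 7·20²/30 - 7·8³/(6·20) = 224/5 kN·m
Load 2 — applied couple M₀=19 kN·m at a=5 m (b=L-a=15):
  M_2 = R_Ax - M_A - M₀  [x>a] with R_A=171/160, M_A=-57/16 = (171/160)·8 - (-57/16) - 19 = -551/80 kN·m
Load 3 — applied couple M₀=19 kN·m at a=15 m (b=L-a=5):
  M_3 = R_Ax - M_A  [x≤a] with R_A=171/160, M_A=95/16 = (171/160)·8 - (95/16) = 209/80 kN·m
Superposition: M = Σ M_i = 1621/40 kN·m ≈ 40.525000 kN·m

M(8) = 1621/40 kN·m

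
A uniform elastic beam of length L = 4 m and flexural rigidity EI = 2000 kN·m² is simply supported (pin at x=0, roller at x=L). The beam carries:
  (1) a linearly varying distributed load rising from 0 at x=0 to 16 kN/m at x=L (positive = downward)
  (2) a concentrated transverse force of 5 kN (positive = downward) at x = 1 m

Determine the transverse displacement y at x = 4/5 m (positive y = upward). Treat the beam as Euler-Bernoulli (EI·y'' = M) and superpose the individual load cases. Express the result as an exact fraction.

Load 1 — triangular load w₀=16 kN/m (0→w₀ over full span):
  y_1 = -w₀x(7L⁴-10L²x²+3x⁴)/(360LEI) = -16·(4/5)·(7·4⁴-10·4²·(4/5)²+3·(4/5)⁴)/(360·4·2000) = -44032/5859375 m
Load 2 — point force P=5 kN at a=1 m (b=L-a=3):
  y_2 = -Pbx(L²-b²-x²)/(6LEI)  [x≤a] = -5·3·(4/5)·(4²-3²-(4/5)²)/(6·4·2000) = -159/100000 m
Superposition: y = Σ y_i = -1707149/187500000 m ≈ -0.009105 m

y(4/5) = -1707149/187500000 m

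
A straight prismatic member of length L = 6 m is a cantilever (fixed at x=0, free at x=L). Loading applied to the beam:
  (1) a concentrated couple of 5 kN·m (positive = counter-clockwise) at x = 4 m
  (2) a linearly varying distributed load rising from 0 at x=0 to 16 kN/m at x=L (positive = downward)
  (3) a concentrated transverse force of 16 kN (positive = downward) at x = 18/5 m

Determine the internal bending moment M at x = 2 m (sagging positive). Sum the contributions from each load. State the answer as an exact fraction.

Load 1 — applied couple M₀=5 kN·m at a=4 m (b=L-a=2):
  M_1 = M₀  [x≤a] = 5 = 5 kN·m
Load 2 — triangular load w₀=16 kN/m (0→w₀ over full span):
  M_2 = w₀Lx/2 - w₀L²/3 - w₀x³/(6L) = 16·6·2/2 - 16·6²/3 - 16·2³/(6·6) = -896/9 kN·m
Load 3 — point force P=16 kN at a=18/5 m (b=L-a=12/5):
  M_3 = -P(a-x)  [x≤a] = -16·((18/5)-2) = -128/5 kN·m
Superposition: M = Σ M_i = -5407/45 kN·m ≈ -120.155556 kN·m

M(2) = -5407/45 kN·m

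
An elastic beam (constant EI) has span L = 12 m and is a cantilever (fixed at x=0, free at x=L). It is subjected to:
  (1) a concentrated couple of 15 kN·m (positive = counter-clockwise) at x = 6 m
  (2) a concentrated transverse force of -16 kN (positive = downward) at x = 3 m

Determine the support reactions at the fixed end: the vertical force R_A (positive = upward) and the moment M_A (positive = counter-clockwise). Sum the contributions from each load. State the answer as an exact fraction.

R_A = -16 kN, M_A = -63 kN·m

Load 1 — applied couple M₀=15 kN·m at a=6 m (b=L-a=6):
  R_A = 0 kN
  M_A = -M₀ = -15 kN·m
Load 2 — point force P=-16 kN at a=3 m (b=L-a=9):
  R_A = P = (-16) = -16 kN
  M_A = Pa = (-16)·3 = -48 kN·m
Superposition: R_A = -16 kN, M_A = -63 kN·m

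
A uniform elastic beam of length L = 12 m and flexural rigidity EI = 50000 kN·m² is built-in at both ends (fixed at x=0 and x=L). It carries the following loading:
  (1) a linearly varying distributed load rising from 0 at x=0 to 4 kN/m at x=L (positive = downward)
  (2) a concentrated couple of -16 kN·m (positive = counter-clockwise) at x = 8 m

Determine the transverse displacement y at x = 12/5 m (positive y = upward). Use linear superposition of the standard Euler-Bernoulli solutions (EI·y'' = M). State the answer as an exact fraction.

Load 1 — triangular load w₀=4 kN/m (0→w₀ over full span):
  y_1 = -w₀x²(L-x)²(x+2L)/(120LEI) = -4·(12/5)²·(12-(12/5))²·((12/5)+2·12)/(120·12·50000) = -38016/48828125 m
Load 2 — applied couple M₀=-16 kN·m at a=8 m (b=L-a=4):
  y_2 = (R_Ax³/6 - M_Ax²/2)/EI  [x≤a] with R_A=-16/9, M_A=-16/3 = ((-16/9)·(12/5)³/6 - (-16/3)·(12/5)²/2)/50000 = 88/390625 m
Superposition: y = Σ y_i = -27016/48828125 m ≈ -0.000553 m

y(12/5) = -27016/48828125 m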